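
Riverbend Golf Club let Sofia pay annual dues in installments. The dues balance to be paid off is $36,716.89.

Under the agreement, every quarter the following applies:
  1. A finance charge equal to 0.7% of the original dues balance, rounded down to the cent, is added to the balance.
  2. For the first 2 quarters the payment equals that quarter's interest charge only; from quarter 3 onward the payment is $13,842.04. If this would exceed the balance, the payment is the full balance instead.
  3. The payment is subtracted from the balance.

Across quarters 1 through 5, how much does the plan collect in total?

Quarter 1: $36,716.89 +$257.01 interest = $36,973.90; pay $257.01 → $36,716.89
Quarter 2: $36,716.89 +$257.01 interest = $36,973.90; pay $257.01 → $36,716.89
Quarter 3: $36,716.89 +$257.01 interest = $36,973.90; pay $13,842.04 → $23,131.86
Quarter 4: $23,131.86 +$257.01 interest = $23,388.87; pay $13,842.04 → $9,546.83
Quarter 5: $9,546.83 +$257.01 interest = $9,803.84; pay $9,803.84 → $0.00
Total paid: $38,001.94

$38,001.94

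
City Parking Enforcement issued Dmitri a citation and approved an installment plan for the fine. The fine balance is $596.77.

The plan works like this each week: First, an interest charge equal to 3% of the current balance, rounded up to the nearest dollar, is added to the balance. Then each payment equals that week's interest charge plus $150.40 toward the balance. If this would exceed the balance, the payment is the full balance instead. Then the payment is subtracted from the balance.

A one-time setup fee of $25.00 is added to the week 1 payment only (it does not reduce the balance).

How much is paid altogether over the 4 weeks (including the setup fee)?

$667.77

Week 1: $596.77 +$18.00 interest = $614.77; pay $168.40 (+ $25.00 fee) → $446.37
Week 2: $446.37 +$14.00 interest = $460.37; pay $164.40 → $295.97
Week 3: $295.97 +$9.00 interest = $304.97; pay $159.40 → $145.57
Week 4: $145.57 +$5.00 interest = $150.57; pay $150.57 → $0.00
Total paid: $667.77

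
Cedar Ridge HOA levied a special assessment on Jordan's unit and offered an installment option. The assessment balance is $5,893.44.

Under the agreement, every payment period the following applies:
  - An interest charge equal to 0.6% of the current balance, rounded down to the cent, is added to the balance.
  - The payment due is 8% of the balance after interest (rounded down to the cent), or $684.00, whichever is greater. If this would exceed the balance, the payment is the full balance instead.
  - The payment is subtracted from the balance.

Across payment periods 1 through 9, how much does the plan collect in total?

$6,069.56

Payment period 1: $5,893.44 +$35.36 interest = $5,928.80; pay $684.00 → $5,244.80
Payment period 2: $5,244.80 +$31.46 interest = $5,276.26; pay $684.00 → $4,592.26
Payment period 3: $4,592.26 +$27.55 interest = $4,619.81; pay $684.00 → $3,935.81
Payment period 4: $3,935.81 +$23.61 interest = $3,959.42; pay $684.00 → $3,275.42
Payment period 5: $3,275.42 +$19.65 interest = $3,295.07; pay $684.00 → $2,611.07
Payment period 6: $2,611.07 +$15.66 interest = $2,626.73; pay $684.00 → $1,942.73
Payment period 7: $1,942.73 +$11.65 interest = $1,954.38; pay $684.00 → $1,270.38
Payment period 8: $1,270.38 +$7.62 interest = $1,278.00; pay $684.00 → $594.00
Payment period 9: $594.00 +$3.56 interest = $597.56; pay $597.56 → $0.00
Total paid: $6,069.56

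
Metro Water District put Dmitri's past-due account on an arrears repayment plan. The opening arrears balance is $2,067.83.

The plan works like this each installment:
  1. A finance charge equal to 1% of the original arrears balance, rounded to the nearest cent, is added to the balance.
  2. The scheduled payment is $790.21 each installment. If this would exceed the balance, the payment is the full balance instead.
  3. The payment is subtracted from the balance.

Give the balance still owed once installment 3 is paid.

$0.00

# | Opening | Interest | Payment | End bal
1 | $2,067.83 | $20.68 | $790.21 | $1,298.30
2 | $1,298.30 | $20.68 | $790.21 | $528.77
3 | $528.77 | $20.68 | $549.45 | $0.00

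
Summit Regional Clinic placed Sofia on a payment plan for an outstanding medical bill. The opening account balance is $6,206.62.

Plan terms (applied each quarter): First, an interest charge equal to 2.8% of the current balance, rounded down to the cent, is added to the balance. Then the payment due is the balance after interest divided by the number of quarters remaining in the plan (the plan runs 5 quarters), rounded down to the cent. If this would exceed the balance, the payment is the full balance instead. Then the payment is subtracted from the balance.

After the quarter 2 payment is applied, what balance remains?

Quarter 1: opening $6,206.62; interest $173.78 → $6,380.40; payment $1,276.08; balance $5,104.32
Quarter 2: opening $5,104.32; interest $142.92 → $5,247.24; payment $1,311.81; balance $3,935.43

$3,935.43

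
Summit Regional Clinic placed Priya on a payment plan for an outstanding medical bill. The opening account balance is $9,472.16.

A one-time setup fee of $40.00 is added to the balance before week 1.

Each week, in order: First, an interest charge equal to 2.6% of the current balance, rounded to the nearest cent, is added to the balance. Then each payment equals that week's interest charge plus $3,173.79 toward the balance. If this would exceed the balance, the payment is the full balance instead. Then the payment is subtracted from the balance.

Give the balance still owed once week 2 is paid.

$3,164.58

Week 1: $9,512.16 +$247.32 interest = $9,759.48; pay $3,421.11 → $6,338.37
Week 2: $6,338.37 +$164.80 interest = $6,503.17; pay $3,338.59 → $3,164.58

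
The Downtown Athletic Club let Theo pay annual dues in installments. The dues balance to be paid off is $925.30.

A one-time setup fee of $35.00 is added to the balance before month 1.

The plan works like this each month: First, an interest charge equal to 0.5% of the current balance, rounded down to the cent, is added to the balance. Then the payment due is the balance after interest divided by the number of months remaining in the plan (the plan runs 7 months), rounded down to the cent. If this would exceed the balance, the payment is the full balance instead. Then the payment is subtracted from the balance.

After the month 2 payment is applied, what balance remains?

$692.80

Month 1: opening $960.30; interest $4.80 → $965.10; payment $137.87; balance $827.23
Month 2: opening $827.23; interest $4.13 → $831.36; payment $138.56; balance $692.80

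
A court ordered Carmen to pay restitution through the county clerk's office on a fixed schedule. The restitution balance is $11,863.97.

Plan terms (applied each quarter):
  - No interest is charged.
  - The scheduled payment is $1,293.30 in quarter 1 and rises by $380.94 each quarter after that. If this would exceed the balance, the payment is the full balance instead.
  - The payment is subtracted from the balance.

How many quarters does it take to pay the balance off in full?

6

Quarter 1: $11,863.97 − $1,293.30 → $10,570.67
Quarter 2: $10,570.67 − $1,674.24 → $8,896.43
Quarter 3: $8,896.43 − $2,055.18 → $6,841.25
Quarter 4: $6,841.25 − $2,436.12 → $4,405.13
Quarter 5: $4,405.13 − $2,817.06 → $1,588.07
Quarter 6: $1,588.07 − $1,588.07 → $0.00
Balance reaches $0.00 in quarter 6.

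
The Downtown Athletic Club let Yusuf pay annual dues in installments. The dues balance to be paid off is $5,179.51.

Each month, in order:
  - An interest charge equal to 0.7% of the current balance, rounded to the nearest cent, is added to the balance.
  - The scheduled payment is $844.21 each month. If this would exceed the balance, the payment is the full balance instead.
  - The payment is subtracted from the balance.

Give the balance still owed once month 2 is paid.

$3,557.95

# | Opening | Interest | Payment | End bal
1 | $5,179.51 | $36.26 | $844.21 | $4,371.56
2 | $4,371.56 | $30.60 | $844.21 | $3,557.95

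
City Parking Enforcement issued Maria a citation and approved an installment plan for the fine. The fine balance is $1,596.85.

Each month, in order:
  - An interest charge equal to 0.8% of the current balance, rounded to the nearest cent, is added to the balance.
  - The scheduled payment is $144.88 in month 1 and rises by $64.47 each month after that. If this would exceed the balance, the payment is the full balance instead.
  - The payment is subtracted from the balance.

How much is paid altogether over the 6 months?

$1,647.11

Month 1: $1,596.85 +$12.77 interest = $1,609.62; pay $144.88 → $1,464.74
Month 2: $1,464.74 +$11.72 interest = $1,476.46; pay $209.35 → $1,267.11
Month 3: $1,267.11 +$10.14 interest = $1,277.25; pay $273.82 → $1,003.43
Month 4: $1,003.43 +$8.03 interest = $1,011.46; pay $338.29 → $673.17
Month 5: $673.17 +$5.39 interest = $678.56; pay $402.76 → $275.80
Month 6: $275.80 +$2.21 interest = $278.01; pay $278.01 → $0.00
Total paid: $1,647.11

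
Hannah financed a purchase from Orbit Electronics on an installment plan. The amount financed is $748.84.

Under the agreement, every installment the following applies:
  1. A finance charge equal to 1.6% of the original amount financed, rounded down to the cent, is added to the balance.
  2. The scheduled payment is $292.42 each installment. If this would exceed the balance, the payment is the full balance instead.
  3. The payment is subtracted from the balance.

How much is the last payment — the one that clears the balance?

Installment 1: $748.84 +$11.98 interest = $760.82; pay $292.42 → $468.40
Installment 2: $468.40 +$11.98 interest = $480.38; pay $292.42 → $187.96
Installment 3: $187.96 +$11.98 interest = $199.94; pay $199.94 → $0.00

$199.94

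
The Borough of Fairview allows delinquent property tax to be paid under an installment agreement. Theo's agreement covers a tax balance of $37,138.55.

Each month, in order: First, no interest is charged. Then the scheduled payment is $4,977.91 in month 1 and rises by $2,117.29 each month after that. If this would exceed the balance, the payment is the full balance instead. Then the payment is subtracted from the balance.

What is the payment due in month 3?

Month 1: $37,138.55 − $4,977.91 → $32,160.64
Month 2: $32,160.64 − $7,095.20 → $25,065.44
Month 3: $25,065.44 − $9,212.49 → $15,852.95

$9,212.49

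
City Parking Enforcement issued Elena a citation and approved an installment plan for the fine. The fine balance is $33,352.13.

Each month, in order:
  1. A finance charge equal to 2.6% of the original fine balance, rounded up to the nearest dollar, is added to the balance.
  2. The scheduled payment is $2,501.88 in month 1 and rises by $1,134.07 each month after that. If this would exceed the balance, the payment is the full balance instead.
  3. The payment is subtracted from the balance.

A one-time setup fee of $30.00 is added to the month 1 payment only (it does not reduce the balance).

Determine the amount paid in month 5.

$7,038.16

Month 1: opening $33,352.13; interest $868.00 → $34,220.13; payment $2,501.88 (+ $30.00 fee); balance $31,718.25
Month 2: opening $31,718.25; interest $868.00 → $32,586.25; payment $3,635.95; balance $28,950.30
Month 3: opening $28,950.30; interest $868.00 → $29,818.30; payment $4,770.02; balance $25,048.28
Month 4: opening $25,048.28; interest $868.00 → $25,916.28; payment $5,904.09; balance $20,012.19
Month 5: opening $20,012.19; interest $868.00 → $20,880.19; payment $7,038.16; balance $13,842.03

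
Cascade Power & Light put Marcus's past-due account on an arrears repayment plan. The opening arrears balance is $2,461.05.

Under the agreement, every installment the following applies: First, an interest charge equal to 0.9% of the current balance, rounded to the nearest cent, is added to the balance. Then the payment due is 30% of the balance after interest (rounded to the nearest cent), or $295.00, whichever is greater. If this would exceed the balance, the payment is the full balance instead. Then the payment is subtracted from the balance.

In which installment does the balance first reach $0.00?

6

Installment 1: $2,461.05 +$22.15 interest = $2,483.20; pay $744.96 → $1,738.24
Installment 2: $1,738.24 +$15.64 interest = $1,753.88; pay $526.16 → $1,227.72
Installment 3: $1,227.72 +$11.05 interest = $1,238.77; pay $371.63 → $867.14
Installment 4: $867.14 +$7.80 interest = $874.94; pay $295.00 → $579.94
Installment 5: $579.94 +$5.22 interest = $585.16; pay $295.00 → $290.16
Installment 6: $290.16 +$2.61 interest = $292.77; pay $292.77 → $0.00
Balance reaches $0.00 in installment 6.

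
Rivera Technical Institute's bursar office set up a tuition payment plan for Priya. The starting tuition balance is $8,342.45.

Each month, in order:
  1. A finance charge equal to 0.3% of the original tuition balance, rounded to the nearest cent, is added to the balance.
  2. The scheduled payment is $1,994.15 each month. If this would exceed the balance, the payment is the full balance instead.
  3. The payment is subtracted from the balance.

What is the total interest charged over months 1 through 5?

$125.15

Month 1: $8,342.45 +$25.03 interest = $8,367.48; pay $1,994.15 → $6,373.33
Month 2: $6,373.33 +$25.03 interest = $6,398.36; pay $1,994.15 → $4,404.21
Month 3: $4,404.21 +$25.03 interest = $4,429.24; pay $1,994.15 → $2,435.09
Month 4: $2,435.09 +$25.03 interest = $2,460.12; pay $1,994.15 → $465.97
Month 5: $465.97 +$25.03 interest = $491.00; pay $491.00 → $0.00
Total interest: $25.03 + $25.03 + $25.03 + $25.03 + $25.03 = $125.15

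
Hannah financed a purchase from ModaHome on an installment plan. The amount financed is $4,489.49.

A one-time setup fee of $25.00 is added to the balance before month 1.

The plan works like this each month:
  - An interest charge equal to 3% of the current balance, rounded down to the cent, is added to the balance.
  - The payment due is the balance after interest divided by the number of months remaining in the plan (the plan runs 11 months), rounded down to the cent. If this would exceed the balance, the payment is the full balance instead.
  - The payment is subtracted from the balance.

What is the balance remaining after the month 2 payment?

$3,918.61

Month 1: $4,514.49 +$135.43 interest = $4,649.92; pay $422.72 → $4,227.20
Month 2: $4,227.20 +$126.81 interest = $4,354.01; pay $435.40 → $3,918.61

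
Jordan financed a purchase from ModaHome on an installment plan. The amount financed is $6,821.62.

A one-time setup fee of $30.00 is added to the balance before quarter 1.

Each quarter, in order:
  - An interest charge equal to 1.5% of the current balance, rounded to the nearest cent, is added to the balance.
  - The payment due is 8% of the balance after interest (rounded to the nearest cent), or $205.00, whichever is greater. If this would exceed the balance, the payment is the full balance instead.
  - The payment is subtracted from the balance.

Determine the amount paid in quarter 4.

Quarter 1: opening $6,851.62; interest $102.77 → $6,954.39; payment $556.35; balance $6,398.04
Quarter 2: opening $6,398.04; interest $95.97 → $6,494.01; payment $519.52; balance $5,974.49
Quarter 3: opening $5,974.49; interest $89.62 → $6,064.11; payment $485.13; balance $5,578.98
Quarter 4: opening $5,578.98; interest $83.68 → $5,662.66; payment $453.01; balance $5,209.65

$453.01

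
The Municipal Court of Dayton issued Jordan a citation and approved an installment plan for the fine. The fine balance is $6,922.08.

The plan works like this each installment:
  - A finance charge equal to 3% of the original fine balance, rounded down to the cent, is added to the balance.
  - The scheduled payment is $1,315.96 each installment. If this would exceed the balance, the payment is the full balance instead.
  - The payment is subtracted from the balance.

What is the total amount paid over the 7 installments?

$8,375.70

Installment 1: $6,922.08 +$207.66 interest = $7,129.74; pay $1,315.96 → $5,813.78
Installment 2: $5,813.78 +$207.66 interest = $6,021.44; pay $1,315.96 → $4,705.48
Installment 3: $4,705.48 +$207.66 interest = $4,913.14; pay $1,315.96 → $3,597.18
Installment 4: $3,597.18 +$207.66 interest = $3,804.84; pay $1,315.96 → $2,488.88
Installment 5: $2,488.88 +$207.66 interest = $2,696.54; pay $1,315.96 → $1,380.58
Installment 6: $1,380.58 +$207.66 interest = $1,588.24; pay $1,315.96 → $272.28
Installment 7: $272.28 +$207.66 interest = $479.94; pay $479.94 → $0.00
Total paid: $8,375.70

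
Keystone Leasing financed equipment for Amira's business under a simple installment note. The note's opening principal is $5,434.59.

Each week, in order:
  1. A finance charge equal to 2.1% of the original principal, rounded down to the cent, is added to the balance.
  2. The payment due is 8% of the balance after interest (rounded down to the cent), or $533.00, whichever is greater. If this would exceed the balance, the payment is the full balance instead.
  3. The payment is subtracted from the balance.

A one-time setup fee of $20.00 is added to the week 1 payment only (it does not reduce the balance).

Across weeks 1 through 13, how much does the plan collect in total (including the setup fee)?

Week 1: opening $5,434.59; interest $114.12 → $5,548.71; payment $533.00 (+ $20.00 fee); balance $5,015.71
Week 2: opening $5,015.71; interest $114.12 → $5,129.83; payment $533.00; balance $4,596.83
Week 3: opening $4,596.83; interest $114.12 → $4,710.95; payment $533.00; balance $4,177.95
Week 4: opening $4,177.95; interest $114.12 → $4,292.07; payment $533.00; balance $3,759.07
Week 5: opening $3,759.07; interest $114.12 → $3,873.19; payment $533.00; balance $3,340.19
Week 6: opening $3,340.19; interest $114.12 → $3,454.31; payment $533.00; balance $2,921.31
Week 7: opening $2,921.31; interest $114.12 → $3,035.43; payment $533.00; balance $2,502.43
Week 8: opening $2,502.43; interest $114.12 → $2,616.55; payment $533.00; balance $2,083.55
Week 9: opening $2,083.55; interest $114.12 → $2,197.67; payment $533.00; balance $1,664.67
Week 10: opening $1,664.67; interest $114.12 → $1,778.79; payment $533.00; balance $1,245.79
Week 11: opening $1,245.79; interest $114.12 → $1,359.91; payment $533.00; balance $826.91
Week 12: opening $826.91; interest $114.12 → $941.03; payment $533.00; balance $408.03
Week 13: opening $408.03; interest $114.12 → $522.15; payment $522.15; balance $0.00
Total paid: $6,938.15

$6,938.15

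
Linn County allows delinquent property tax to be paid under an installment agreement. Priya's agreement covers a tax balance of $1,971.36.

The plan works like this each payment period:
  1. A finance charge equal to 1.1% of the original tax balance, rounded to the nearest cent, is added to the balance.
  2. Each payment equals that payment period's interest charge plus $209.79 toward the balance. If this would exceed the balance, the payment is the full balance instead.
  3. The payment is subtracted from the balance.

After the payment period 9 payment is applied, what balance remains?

Payment period 1: $1,971.36 +$21.68 interest = $1,993.04; pay $231.47 → $1,761.57
Payment period 2: $1,761.57 +$21.68 interest = $1,783.25; pay $231.47 → $1,551.78
Payment period 3: $1,551.78 +$21.68 interest = $1,573.46; pay $231.47 → $1,341.99
Payment period 4: $1,341.99 +$21.68 interest = $1,363.67; pay $231.47 → $1,132.20
Payment period 5: $1,132.20 +$21.68 interest = $1,153.88; pay $231.47 → $922.41
Payment period 6: $922.41 +$21.68 interest = $944.09; pay $231.47 → $712.62
Payment period 7: $712.62 +$21.68 interest = $734.30; pay $231.47 → $502.83
Payment period 8: $502.83 +$21.68 interest = $524.51; pay $231.47 → $293.04
Payment period 9: $293.04 +$21.68 interest = $314.72; pay $231.47 → $83.25

$83.25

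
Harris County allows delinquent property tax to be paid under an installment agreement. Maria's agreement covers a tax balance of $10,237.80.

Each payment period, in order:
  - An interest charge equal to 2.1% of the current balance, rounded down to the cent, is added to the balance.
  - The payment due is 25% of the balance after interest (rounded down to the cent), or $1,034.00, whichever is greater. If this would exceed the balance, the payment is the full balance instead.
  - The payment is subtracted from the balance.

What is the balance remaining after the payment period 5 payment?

Payment period 1: opening $10,237.80; interest $214.99 → $10,452.79; payment $2,613.19; balance $7,839.60
Payment period 2: opening $7,839.60; interest $164.63 → $8,004.23; payment $2,001.05; balance $6,003.18
Payment period 3: opening $6,003.18; interest $126.06 → $6,129.24; payment $1,532.31; balance $4,596.93
Payment period 4: opening $4,596.93; interest $96.53 → $4,693.46; payment $1,173.36; balance $3,520.10
Payment period 5: opening $3,520.10; interest $73.92 → $3,594.02; payment $1,034.00; balance $2,560.02

$2,560.02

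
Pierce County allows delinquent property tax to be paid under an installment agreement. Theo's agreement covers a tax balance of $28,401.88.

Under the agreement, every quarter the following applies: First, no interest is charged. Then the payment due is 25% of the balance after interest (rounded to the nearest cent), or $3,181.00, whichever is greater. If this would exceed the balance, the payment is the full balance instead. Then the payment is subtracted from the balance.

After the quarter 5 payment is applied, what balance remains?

$5,620.04

# | Opening | Payment | End bal
1 | $28,401.88 | $7,100.47 | $21,301.41
2 | $21,301.41 | $5,325.35 | $15,976.06
3 | $15,976.06 | $3,994.02 | $11,982.04
4 | $11,982.04 | $3,181.00 | $8,801.04
5 | $8,801.04 | $3,181.00 | $5,620.04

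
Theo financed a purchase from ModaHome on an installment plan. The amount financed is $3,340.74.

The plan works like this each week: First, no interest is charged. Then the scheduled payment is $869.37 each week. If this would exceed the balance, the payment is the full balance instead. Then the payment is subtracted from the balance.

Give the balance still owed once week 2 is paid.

$1,602.00

Week 1: opening $3,340.74; payment $869.37; balance $2,471.37
Week 2: opening $2,471.37; payment $869.37; balance $1,602.00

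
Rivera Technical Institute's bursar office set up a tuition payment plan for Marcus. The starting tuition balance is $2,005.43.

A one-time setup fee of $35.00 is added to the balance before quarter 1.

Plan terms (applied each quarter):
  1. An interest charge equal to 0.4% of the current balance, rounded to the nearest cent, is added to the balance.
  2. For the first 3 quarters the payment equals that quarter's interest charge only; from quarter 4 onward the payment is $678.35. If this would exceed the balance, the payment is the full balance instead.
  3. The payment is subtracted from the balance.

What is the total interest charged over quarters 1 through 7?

$41.00

Quarter 1: $2,040.43 +$8.16 interest = $2,048.59; pay $8.16 → $2,040.43
Quarter 2: $2,040.43 +$8.16 interest = $2,048.59; pay $8.16 → $2,040.43
Quarter 3: $2,040.43 +$8.16 interest = $2,048.59; pay $8.16 → $2,040.43
Quarter 4: $2,040.43 +$8.16 interest = $2,048.59; pay $678.35 → $1,370.24
Quarter 5: $1,370.24 +$5.48 interest = $1,375.72; pay $678.35 → $697.37
Quarter 6: $697.37 +$2.79 interest = $700.16; pay $678.35 → $21.81
Quarter 7: $21.81 +$0.09 interest = $21.90; pay $21.90 → $0.00
Total interest: $8.16 + $8.16 + $8.16 + $8.16 + $5.48 + $2.79 + $0.09 = $41.00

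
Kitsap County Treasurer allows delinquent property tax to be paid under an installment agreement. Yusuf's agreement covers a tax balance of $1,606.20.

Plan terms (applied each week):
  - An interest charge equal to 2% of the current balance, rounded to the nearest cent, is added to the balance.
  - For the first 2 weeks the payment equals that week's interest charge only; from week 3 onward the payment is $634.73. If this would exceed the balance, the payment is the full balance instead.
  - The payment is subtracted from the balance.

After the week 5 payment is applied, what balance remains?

$0.00

Week 1: $1,606.20 +$32.12 interest = $1,638.32; pay $32.12 → $1,606.20
Week 2: $1,606.20 +$32.12 interest = $1,638.32; pay $32.12 → $1,606.20
Week 3: $1,606.20 +$32.12 interest = $1,638.32; pay $634.73 → $1,003.59
Week 4: $1,003.59 +$20.07 interest = $1,023.66; pay $634.73 → $388.93
Week 5: $388.93 +$7.78 interest = $396.71; pay $396.71 → $0.00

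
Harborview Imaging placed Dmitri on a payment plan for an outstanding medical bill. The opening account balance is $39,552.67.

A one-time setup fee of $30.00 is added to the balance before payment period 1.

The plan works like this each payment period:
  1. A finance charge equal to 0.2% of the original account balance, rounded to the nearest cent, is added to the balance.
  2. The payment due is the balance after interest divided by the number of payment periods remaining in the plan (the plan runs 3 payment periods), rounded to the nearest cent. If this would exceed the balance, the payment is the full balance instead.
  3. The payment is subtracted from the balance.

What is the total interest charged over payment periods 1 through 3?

Payment period 1: opening $39,582.67; interest $79.11 → $39,661.78; payment $13,220.59; balance $26,441.19
Payment period 2: opening $26,441.19; interest $79.11 → $26,520.30; payment $13,260.15; balance $13,260.15
Payment period 3: opening $13,260.15; interest $79.11 → $13,339.26; payment $13,339.26; balance $0.00
Total interest: $79.11 + $79.11 + $79.11 = $237.33

$237.33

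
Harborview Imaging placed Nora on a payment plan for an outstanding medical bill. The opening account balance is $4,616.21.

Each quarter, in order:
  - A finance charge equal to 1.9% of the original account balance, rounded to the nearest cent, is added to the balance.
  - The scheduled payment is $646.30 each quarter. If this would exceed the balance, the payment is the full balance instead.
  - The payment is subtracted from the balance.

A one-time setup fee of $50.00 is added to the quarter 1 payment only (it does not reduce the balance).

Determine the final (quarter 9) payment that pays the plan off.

$235.20

# | Opening | Interest | Payment | Fee | End bal
1 | $4,616.21 | $87.71 | $646.30 | $50.00 | $4,057.62
2 | $4,057.62 | $87.71 | $646.30 | — | $3,499.03
3 | $3,499.03 | $87.71 | $646.30 | — | $2,940.44
4 | $2,940.44 | $87.71 | $646.30 | — | $2,381.85
5 | $2,381.85 | $87.71 | $646.30 | — | $1,823.26
6 | $1,823.26 | $87.71 | $646.30 | — | $1,264.67
7 | $1,264.67 | $87.71 | $646.30 | — | $706.08
8 | $706.08 | $87.71 | $646.30 | — | $147.49
9 | $147.49 | $87.71 | $235.20 | — | $0.00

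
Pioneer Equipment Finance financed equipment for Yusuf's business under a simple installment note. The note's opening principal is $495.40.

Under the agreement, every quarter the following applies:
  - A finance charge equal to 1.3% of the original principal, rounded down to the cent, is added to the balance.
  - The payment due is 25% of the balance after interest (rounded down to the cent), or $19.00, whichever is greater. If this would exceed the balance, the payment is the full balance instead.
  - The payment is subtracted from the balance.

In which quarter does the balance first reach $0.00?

14

Quarter 1: $495.40 +$6.44 interest = $501.84; pay $125.46 → $376.38
Quarter 2: $376.38 +$6.44 interest = $382.82; pay $95.70 → $287.12
Quarter 3: $287.12 +$6.44 interest = $293.56; pay $73.39 → $220.17
Quarter 4: $220.17 +$6.44 interest = $226.61; pay $56.65 → $169.96
Quarter 5: $169.96 +$6.44 interest = $176.40; pay $44.10 → $132.30
Quarter 6: $132.30 +$6.44 interest = $138.74; pay $34.68 → $104.06
Quarter 7: $104.06 +$6.44 interest = $110.50; pay $27.62 → $82.88
Quarter 8: $82.88 +$6.44 interest = $89.32; pay $22.33 → $66.99
Quarter 9: $66.99 +$6.44 interest = $73.43; pay $19.00 → $54.43
Quarter 10: $54.43 +$6.44 interest = $60.87; pay $19.00 → $41.87
Quarter 11: $41.87 +$6.44 interest = $48.31; pay $19.00 → $29.31
Quarter 12: $29.31 +$6.44 interest = $35.75; pay $19.00 → $16.75
Quarter 13: $16.75 +$6.44 interest = $23.19; pay $19.00 → $4.19
Quarter 14: $4.19 +$6.44 interest = $10.63; pay $10.63 → $0.00
Balance reaches $0.00 in quarter 14.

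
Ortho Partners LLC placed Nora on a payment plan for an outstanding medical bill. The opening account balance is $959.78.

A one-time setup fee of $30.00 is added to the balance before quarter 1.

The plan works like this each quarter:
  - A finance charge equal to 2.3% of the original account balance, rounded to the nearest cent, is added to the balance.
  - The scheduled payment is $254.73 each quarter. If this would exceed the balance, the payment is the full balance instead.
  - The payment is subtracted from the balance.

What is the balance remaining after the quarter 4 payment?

# | Opening | Interest | Payment | End bal
1 | $989.78 | $22.07 | $254.73 | $757.12
2 | $757.12 | $22.07 | $254.73 | $524.46
3 | $524.46 | $22.07 | $254.73 | $291.80
4 | $291.80 | $22.07 | $254.73 | $59.14

$59.14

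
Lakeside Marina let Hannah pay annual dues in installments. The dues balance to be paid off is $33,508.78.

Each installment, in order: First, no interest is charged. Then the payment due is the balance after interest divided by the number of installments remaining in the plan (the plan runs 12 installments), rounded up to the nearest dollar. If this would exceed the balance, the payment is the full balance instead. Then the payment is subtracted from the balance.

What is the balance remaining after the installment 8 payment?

# | Opening | Payment | End bal
1 | $33,508.78 | $2,793.00 | $30,715.78
2 | $30,715.78 | $2,793.00 | $27,922.78
3 | $27,922.78 | $2,793.00 | $25,129.78
4 | $25,129.78 | $2,793.00 | $22,336.78
5 | $22,336.78 | $2,793.00 | $19,543.78
6 | $19,543.78 | $2,792.00 | $16,751.78
7 | $16,751.78 | $2,792.00 | $13,959.78
8 | $13,959.78 | $2,792.00 | $11,167.78

$11,167.78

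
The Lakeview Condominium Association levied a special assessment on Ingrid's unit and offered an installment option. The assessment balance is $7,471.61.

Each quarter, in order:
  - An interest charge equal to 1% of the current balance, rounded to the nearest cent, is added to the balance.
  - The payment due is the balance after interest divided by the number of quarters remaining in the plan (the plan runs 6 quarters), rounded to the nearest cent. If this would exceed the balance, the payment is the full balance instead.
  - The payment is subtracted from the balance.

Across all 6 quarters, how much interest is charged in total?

Quarter 1: opening $7,471.61; interest $74.72 → $7,546.33; payment $1,257.72; balance $6,288.61
Quarter 2: opening $6,288.61; interest $62.89 → $6,351.50; payment $1,270.30; balance $5,081.20
Quarter 3: opening $5,081.20; interest $50.81 → $5,132.01; payment $1,283.00; balance $3,849.01
Quarter 4: opening $3,849.01; interest $38.49 → $3,887.50; payment $1,295.83; balance $2,591.67
Quarter 5: opening $2,591.67; interest $25.92 → $2,617.59; payment $1,308.80; balance $1,308.79
Quarter 6: opening $1,308.79; interest $13.09 → $1,321.88; payment $1,321.88; balance $0.00
Total interest: $74.72 + $62.89 + $50.81 + $38.49 + $25.92 + $13.09 = $265.92

$265.92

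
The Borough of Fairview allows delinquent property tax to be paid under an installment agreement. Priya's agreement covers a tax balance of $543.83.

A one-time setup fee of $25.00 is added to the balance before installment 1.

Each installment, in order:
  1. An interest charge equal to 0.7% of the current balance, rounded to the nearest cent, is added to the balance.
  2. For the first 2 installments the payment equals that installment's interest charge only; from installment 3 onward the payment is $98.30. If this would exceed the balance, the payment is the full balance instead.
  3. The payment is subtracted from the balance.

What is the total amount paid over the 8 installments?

$590.68

Installment 1: opening $568.83; interest $3.98 → $572.81; payment $3.98; balance $568.83
Installment 2: opening $568.83; interest $3.98 → $572.81; payment $3.98; balance $568.83
Installment 3: opening $568.83; interest $3.98 → $572.81; payment $98.30; balance $474.51
Installment 4: opening $474.51; interest $3.32 → $477.83; payment $98.30; balance $379.53
Installment 5: opening $379.53; interest $2.66 → $382.19; payment $98.30; balance $283.89
Installment 6: opening $283.89; interest $1.99 → $285.88; payment $98.30; balance $187.58
Installment 7: opening $187.58; interest $1.31 → $188.89; payment $98.30; balance $90.59
Installment 8: opening $90.59; interest $0.63 → $91.22; payment $91.22; balance $0.00
Total paid: $590.68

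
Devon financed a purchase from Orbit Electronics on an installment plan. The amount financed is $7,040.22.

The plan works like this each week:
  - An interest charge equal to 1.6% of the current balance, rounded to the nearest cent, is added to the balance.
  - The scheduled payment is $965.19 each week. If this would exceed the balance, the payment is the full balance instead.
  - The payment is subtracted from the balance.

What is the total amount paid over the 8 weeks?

Week 1: $7,040.22 +$112.64 interest = $7,152.86; pay $965.19 → $6,187.67
Week 2: $6,187.67 +$99.00 interest = $6,286.67; pay $965.19 → $5,321.48
Week 3: $5,321.48 +$85.14 interest = $5,406.62; pay $965.19 → $4,441.43
Week 4: $4,441.43 +$71.06 interest = $4,512.49; pay $965.19 → $3,547.30
Week 5: $3,547.30 +$56.76 interest = $3,604.06; pay $965.19 → $2,638.87
Week 6: $2,638.87 +$42.22 interest = $2,681.09; pay $965.19 → $1,715.90
Week 7: $1,715.90 +$27.45 interest = $1,743.35; pay $965.19 → $778.16
Week 8: $778.16 +$12.45 interest = $790.61; pay $790.61 → $0.00
Total paid: $7,546.94

$7,546.94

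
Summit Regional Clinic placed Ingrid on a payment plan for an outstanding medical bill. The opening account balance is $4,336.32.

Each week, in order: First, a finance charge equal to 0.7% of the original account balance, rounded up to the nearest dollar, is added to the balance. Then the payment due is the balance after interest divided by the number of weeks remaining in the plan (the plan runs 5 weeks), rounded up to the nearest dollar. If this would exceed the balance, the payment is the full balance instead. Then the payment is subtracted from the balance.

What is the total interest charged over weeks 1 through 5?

$155.00

Week 1: opening $4,336.32; interest $31.00 → $4,367.32; payment $874.00; balance $3,493.32
Week 2: opening $3,493.32; interest $31.00 → $3,524.32; payment $882.00; balance $2,642.32
Week 3: opening $2,642.32; interest $31.00 → $2,673.32; payment $892.00; balance $1,781.32
Week 4: opening $1,781.32; interest $31.00 → $1,812.32; payment $907.00; balance $905.32
Week 5: opening $905.32; interest $31.00 → $936.32; payment $936.32; balance $0.00
Total interest: $31.00 + $31.00 + $31.00 + $31.00 + $31.00 = $155.00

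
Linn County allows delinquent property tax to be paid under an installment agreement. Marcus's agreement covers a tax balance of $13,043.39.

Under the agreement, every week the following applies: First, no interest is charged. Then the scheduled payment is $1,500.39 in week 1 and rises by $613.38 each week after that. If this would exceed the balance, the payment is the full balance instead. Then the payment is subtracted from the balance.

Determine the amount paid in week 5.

$3,361.55

Week 1: $13,043.39 − $1,500.39 → $11,543.00
Week 2: $11,543.00 − $2,113.77 → $9,429.23
Week 3: $9,429.23 − $2,727.15 → $6,702.08
Week 4: $6,702.08 − $3,340.53 → $3,361.55
Week 5: $3,361.55 − $3,361.55 → $0.00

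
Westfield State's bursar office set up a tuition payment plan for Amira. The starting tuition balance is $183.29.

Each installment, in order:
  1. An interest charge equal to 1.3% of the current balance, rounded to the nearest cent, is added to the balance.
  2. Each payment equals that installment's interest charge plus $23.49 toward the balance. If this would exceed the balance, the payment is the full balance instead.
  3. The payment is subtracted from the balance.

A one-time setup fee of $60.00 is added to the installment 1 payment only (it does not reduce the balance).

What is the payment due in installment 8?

Installment 1: $183.29 +$2.38 interest = $185.67; pay $25.87 (+ $60.00 fee) → $159.80
Installment 2: $159.80 +$2.08 interest = $161.88; pay $25.57 → $136.31
Installment 3: $136.31 +$1.77 interest = $138.08; pay $25.26 → $112.82
Installment 4: $112.82 +$1.47 interest = $114.29; pay $24.96 → $89.33
Installment 5: $89.33 +$1.16 interest = $90.49; pay $24.65 → $65.84
Installment 6: $65.84 +$0.86 interest = $66.70; pay $24.35 → $42.35
Installment 7: $42.35 +$0.55 interest = $42.90; pay $24.04 → $18.86
Installment 8: $18.86 +$0.25 interest = $19.11; pay $19.11 → $0.00

$19.11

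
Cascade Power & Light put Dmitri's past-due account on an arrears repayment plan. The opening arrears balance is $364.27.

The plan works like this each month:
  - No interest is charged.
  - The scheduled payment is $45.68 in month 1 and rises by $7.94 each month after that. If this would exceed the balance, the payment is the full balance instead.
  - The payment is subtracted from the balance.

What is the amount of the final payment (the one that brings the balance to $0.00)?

$56.47

Month 1: opening $364.27; payment $45.68; balance $318.59
Month 2: opening $318.59; payment $53.62; balance $264.97
Month 3: opening $264.97; payment $61.56; balance $203.41
Month 4: opening $203.41; payment $69.50; balance $133.91
Month 5: opening $133.91; payment $77.44; balance $56.47
Month 6: opening $56.47; payment $56.47; balance $0.00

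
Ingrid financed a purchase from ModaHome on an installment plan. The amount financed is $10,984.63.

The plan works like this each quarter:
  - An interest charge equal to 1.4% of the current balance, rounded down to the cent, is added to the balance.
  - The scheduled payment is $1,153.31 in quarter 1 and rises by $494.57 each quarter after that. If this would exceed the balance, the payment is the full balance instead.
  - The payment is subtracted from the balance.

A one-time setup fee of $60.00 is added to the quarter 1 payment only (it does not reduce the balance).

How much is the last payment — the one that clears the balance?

$841.26

Quarter 1: opening $10,984.63; interest $153.78 → $11,138.41; payment $1,153.31 (+ $60.00 fee); balance $9,985.10
Quarter 2: opening $9,985.10; interest $139.79 → $10,124.89; payment $1,647.88; balance $8,477.01
Quarter 3: opening $8,477.01; interest $118.67 → $8,595.68; payment $2,142.45; balance $6,453.23
Quarter 4: opening $6,453.23; interest $90.34 → $6,543.57; payment $2,637.02; balance $3,906.55
Quarter 5: opening $3,906.55; interest $54.69 → $3,961.24; payment $3,131.59; balance $829.65
Quarter 6: opening $829.65; interest $11.61 → $841.26; payment $841.26; balance $0.00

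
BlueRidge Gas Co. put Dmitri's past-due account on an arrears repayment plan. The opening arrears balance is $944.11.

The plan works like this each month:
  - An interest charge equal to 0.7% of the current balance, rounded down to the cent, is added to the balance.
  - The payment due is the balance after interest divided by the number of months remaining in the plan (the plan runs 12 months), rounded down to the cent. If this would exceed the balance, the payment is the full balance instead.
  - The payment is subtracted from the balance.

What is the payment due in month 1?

# | Opening | Interest | Payment | End bal
1 | $944.11 | $6.60 | $79.22 | $871.49

$79.22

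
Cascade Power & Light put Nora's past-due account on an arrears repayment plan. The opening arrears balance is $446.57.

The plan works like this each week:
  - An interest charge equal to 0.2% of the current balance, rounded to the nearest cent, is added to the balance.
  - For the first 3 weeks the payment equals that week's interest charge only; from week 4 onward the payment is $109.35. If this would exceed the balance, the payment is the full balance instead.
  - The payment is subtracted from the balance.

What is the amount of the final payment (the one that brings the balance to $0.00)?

Week 1: opening $446.57; interest $0.89 → $447.46; payment $0.89; balance $446.57
Week 2: opening $446.57; interest $0.89 → $447.46; payment $0.89; balance $446.57
Week 3: opening $446.57; interest $0.89 → $447.46; payment $0.89; balance $446.57
Week 4: opening $446.57; interest $0.89 → $447.46; payment $109.35; balance $338.11
Week 5: opening $338.11; interest $0.68 → $338.79; payment $109.35; balance $229.44
Week 6: opening $229.44; interest $0.46 → $229.90; payment $109.35; balance $120.55
Week 7: opening $120.55; interest $0.24 → $120.79; payment $109.35; balance $11.44
Week 8: opening $11.44; interest $0.02 → $11.46; payment $11.46; balance $0.00

$11.46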